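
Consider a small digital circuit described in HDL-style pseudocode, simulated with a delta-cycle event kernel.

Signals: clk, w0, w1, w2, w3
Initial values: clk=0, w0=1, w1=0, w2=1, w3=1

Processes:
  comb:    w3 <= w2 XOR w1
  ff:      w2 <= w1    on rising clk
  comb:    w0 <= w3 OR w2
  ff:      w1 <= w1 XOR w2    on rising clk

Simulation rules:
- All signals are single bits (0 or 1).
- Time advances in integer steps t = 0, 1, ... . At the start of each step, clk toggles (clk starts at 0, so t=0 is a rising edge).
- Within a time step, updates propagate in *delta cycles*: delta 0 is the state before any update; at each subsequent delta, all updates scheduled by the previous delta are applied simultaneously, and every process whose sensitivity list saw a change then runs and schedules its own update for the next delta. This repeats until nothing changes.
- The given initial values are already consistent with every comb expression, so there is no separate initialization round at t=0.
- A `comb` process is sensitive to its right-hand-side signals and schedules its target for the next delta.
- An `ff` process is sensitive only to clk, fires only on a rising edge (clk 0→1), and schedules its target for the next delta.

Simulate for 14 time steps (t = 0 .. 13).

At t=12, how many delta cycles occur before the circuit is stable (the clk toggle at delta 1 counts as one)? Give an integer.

2

t=0 Δ0: clk=0 w0=1 w2=1 w1=0 w3=1
  Δ1: clk:0→1
  Δ2: w2:1→0, w1:0→1
  (2Δ to stable)
t=1 Δ0: clk=1 w0=1 w2=0 w1=1 w3=1
  Δ1: clk:1→0
  (1Δ to stable)
t=2 Δ0: clk=0 w0=1 w2=0 w1=1 w3=1
  Δ1: clk:0→1
  Δ2: w2:0→1
  Δ3: w3:1→0
  (3Δ to stable)
t=3 Δ0: clk=1 w0=1 w2=1 w1=1 w3=0
  Δ1: clk:1→0
  (1Δ to stable)
t=4 Δ0: clk=0 w0=1 w2=1 w1=1 w3=0
  Δ1: clk:0→1
  Δ2: w1:1→0
  Δ3: w3:0→1
  (3Δ to stable)
t=5 Δ0: clk=1 w0=1 w2=1 w1=0 w3=1
  Δ1: clk:1→0
  (1Δ to stable)
t=6 Δ0: clk=0 w0=1 w2=1 w1=0 w3=1
  Δ1: clk:0→1
  Δ2: w2:1→0, w1:0→1
  (2Δ to stable)
t=7 Δ0: clk=1 w0=1 w2=0 w1=1 w3=1
  Δ1: clk:1→0
  (1Δ to stable)
t=8 Δ0: clk=0 w0=1 w2=0 w1=1 w3=1
  Δ1: clk:0→1
  Δ2: w2:0→1
  Δ3: w3:1→0
  (3Δ to stable)
t=9 Δ0: clk=1 w0=1 w2=1 w1=1 w3=0
  Δ1: clk:1→0
  (1Δ to stable)
t=10 Δ0: clk=0 w0=1 w2=1 w1=1 w3=0
  Δ1: clk:0→1
  Δ2: w1:1→0
  Δ3: w3:0→1
  (3Δ to stable)
t=11 Δ0: clk=1 w0=1 w2=1 w1=0 w3=1
  Δ1: clk:1→0
  (1Δ to stable)
t=12 Δ0: clk=0 w0=1 w2=1 w1=0 w3=1
  Δ1: clk:0→1
  Δ2: w2:1→0, w1:0→1
  (2Δ to stable)
t=13 Δ0: clk=1 w0=1 w2=0 w1=1 w3=1
  Δ1: clk:1→0
  (1Δ to stable)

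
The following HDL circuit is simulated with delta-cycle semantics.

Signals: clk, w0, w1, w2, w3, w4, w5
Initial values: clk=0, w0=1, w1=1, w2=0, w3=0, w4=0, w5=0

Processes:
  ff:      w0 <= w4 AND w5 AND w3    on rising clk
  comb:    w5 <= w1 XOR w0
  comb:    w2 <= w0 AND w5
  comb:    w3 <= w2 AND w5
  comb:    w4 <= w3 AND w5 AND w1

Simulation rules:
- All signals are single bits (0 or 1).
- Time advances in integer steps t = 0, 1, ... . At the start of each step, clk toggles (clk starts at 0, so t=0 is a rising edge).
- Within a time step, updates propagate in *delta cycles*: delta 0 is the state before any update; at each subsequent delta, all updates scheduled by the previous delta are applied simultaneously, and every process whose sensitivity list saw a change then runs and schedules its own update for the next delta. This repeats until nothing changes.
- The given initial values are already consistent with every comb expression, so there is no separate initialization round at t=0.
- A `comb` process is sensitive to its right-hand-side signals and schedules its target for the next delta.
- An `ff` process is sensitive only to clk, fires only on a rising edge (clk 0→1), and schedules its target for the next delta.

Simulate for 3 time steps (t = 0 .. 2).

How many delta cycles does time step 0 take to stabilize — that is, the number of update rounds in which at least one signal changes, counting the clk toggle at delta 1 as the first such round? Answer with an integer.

t=0 Δ0: w0=1 clk=0 w1=1 w4=0 w3=0 w2=0 w5=0
  Δ1: clk:0→1
  Δ2: w0:1→0
  Δ3: w5:0→1
  (3Δ to stable)
t=1 Δ0: w0=0 clk=1 w1=1 w4=0 w3=0 w2=0 w5=1
  Δ1: clk:1→0
  (1Δ to stable)
t=2 Δ0: w0=0 clk=0 w1=1 w4=0 w3=0 w2=0 w5=1
  Δ1: clk:0→1
  (1Δ to stable)

3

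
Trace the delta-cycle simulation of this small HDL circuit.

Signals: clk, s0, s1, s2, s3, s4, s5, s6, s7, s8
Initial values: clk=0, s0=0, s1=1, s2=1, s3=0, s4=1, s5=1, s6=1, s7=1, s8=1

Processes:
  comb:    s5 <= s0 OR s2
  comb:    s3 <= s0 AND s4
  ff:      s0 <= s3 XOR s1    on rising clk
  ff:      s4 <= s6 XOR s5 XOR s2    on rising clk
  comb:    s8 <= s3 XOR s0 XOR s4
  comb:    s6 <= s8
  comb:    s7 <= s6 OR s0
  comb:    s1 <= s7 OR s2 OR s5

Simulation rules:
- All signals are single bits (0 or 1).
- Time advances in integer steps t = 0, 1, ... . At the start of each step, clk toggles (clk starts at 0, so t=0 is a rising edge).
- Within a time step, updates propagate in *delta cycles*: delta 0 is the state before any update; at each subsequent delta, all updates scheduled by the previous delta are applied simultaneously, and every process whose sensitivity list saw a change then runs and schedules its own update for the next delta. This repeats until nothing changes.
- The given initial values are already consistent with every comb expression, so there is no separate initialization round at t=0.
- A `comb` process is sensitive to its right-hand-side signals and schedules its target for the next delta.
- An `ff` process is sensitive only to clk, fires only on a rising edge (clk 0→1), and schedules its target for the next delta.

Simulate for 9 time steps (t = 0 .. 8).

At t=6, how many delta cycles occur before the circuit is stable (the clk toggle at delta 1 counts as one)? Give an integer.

6

[bits: s8,s0,s7,clk,s3,s1,s6,s2,s5,s4]
t=0: Δ0=1010011111 Δ1=1011011111 Δ2=1111011111 Δ3=0111111111 Δ4=1111110111 Δ5=1111111111 | 5Δ
t=1: Δ0=1111111111 Δ1=1110111111 | 1Δ
t=2: Δ0=1110111111 Δ1=1111111111 Δ2=1011111111 Δ3=0011011111 Δ4=1011010111 Δ5=1001011111 Δ6=1011011111 | 6Δ
t=3: Δ0=1011011111 Δ1=1010011111 | 1Δ
t=4: Δ0=1010011111 Δ1=1011011111 Δ2=1111011111 Δ3=0111111111 Δ4=1111110111 Δ5=1111111111 | 5Δ
t=5: Δ0=1111111111 Δ1=1110111111 | 1Δ
t=6: Δ0=1110111111 Δ1=1111111111 Δ2=1011111111 Δ3=0011011111 Δ4=1011010111 Δ5=1001011111 Δ6=1011011111 | 6Δ
t=7: Δ0=1011011111 Δ1=1010011111 | 1Δ
t=8: Δ0=1010011111 Δ1=1011011111 Δ2=1111011111 Δ3=0111111111 Δ4=1111110111 Δ5=1111111111 | 5Δ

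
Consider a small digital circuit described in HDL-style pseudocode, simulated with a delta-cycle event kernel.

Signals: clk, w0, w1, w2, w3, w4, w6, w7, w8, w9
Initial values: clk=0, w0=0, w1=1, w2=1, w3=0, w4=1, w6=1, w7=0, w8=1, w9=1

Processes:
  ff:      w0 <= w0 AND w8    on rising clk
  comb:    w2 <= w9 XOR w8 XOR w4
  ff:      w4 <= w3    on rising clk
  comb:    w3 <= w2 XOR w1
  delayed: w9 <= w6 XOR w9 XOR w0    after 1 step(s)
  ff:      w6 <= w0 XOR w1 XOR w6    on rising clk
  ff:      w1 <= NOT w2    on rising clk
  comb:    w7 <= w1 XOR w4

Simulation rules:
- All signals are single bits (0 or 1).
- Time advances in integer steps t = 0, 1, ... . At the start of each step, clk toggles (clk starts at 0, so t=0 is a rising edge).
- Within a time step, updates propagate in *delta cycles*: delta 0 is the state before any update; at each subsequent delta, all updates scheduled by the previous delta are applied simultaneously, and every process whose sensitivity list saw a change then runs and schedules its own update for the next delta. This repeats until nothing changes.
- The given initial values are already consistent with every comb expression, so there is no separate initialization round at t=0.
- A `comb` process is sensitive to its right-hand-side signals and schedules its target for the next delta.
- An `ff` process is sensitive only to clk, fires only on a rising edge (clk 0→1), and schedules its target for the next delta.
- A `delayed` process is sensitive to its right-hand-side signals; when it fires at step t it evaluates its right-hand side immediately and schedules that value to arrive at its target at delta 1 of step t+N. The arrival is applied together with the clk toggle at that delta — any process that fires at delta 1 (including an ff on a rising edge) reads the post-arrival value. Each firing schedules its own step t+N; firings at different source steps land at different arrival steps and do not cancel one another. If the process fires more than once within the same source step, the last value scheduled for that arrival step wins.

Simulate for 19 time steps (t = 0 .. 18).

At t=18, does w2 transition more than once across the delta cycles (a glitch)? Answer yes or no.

no

t0.Δ0 w9=1 w7=0 w4=1 w1=1 w3=0 w2=1 clk=0 w6=1 w8=1 w0=0
t0.Δ1 w9=1 w7=0 w4=1 w1=1 w3=0 w2=1 clk=1 w6=1 w8=1 w0=0
t0.Δ2 w9=1 w7=0 w4=0 w1=0 w3=0 w2=1 clk=1 w6=0 w8=1 w0=0
t0.Δ3 w9=1 w7=0 w4=0 w1=0 w3=1 w2=0 clk=1 w6=0 w8=1 w0=0
t0.Δ4 w9=1 w7=0 w4=0 w1=0 w3=0 w2=0 clk=1 w6=0 w8=1 w0=0
t1.Δ0 w9=1 w7=0 w4=0 w1=0 w3=0 w2=0 clk=1 w6=0 w8=1 w0=0
t1.Δ1 w9=1 w7=0 w4=0 w1=0 w3=0 w2=0 clk=0 w6=0 w8=1 w0=0
t2.Δ0 w9=1 w7=0 w4=0 w1=0 w3=0 w2=0 clk=0 w6=0 w8=1 w0=0
t2.Δ1 w9=1 w7=0 w4=0 w1=0 w3=0 w2=0 clk=1 w6=0 w8=1 w0=0
t2.Δ2 w9=1 w7=0 w4=0 w1=1 w3=0 w2=0 clk=1 w6=0 w8=1 w0=0
t2.Δ3 w9=1 w7=1 w4=0 w1=1 w3=1 w2=0 clk=1 w6=0 w8=1 w0=0
t3.Δ0 w9=1 w7=1 w4=0 w1=1 w3=1 w2=0 clk=1 w6=0 w8=1 w0=0
t3.Δ1 w9=1 w7=1 w4=0 w1=1 w3=1 w2=0 clk=0 w6=0 w8=1 w0=0
t4.Δ0 w9=1 w7=1 w4=0 w1=1 w3=1 w2=0 clk=0 w6=0 w8=1 w0=0
t4.Δ1 w9=1 w7=1 w4=0 w1=1 w3=1 w2=0 clk=1 w6=0 w8=1 w0=0
t4.Δ2 w9=1 w7=1 w4=1 w1=1 w3=1 w2=0 clk=1 w6=1 w8=1 w0=0
t4.Δ3 w9=1 w7=0 w4=1 w1=1 w3=1 w2=1 clk=1 w6=1 w8=1 w0=0
t4.Δ4 w9=1 w7=0 w4=1 w1=1 w3=0 w2=1 clk=1 w6=1 w8=1 w0=0
t5.Δ0 w9=1 w7=0 w4=1 w1=1 w3=0 w2=1 clk=1 w6=1 w8=1 w0=0
t5.Δ1 w9=0 w7=0 w4=1 w1=1 w3=0 w2=1 clk=0 w6=1 w8=1 w0=0
t5.Δ2 w9=0 w7=0 w4=1 w1=1 w3=0 w2=0 clk=0 w6=1 w8=1 w0=0
t5.Δ3 w9=0 w7=0 w4=1 w1=1 w3=1 w2=0 clk=0 w6=1 w8=1 w0=0
t6.Δ0 w9=0 w7=0 w4=1 w1=1 w3=1 w2=0 clk=0 w6=1 w8=1 w0=0
t6.Δ1 w9=1 w7=0 w4=1 w1=1 w3=1 w2=0 clk=1 w6=1 w8=1 w0=0
t6.Δ2 w9=1 w7=0 w4=1 w1=1 w3=1 w2=1 clk=1 w6=0 w8=1 w0=0
t6.Δ3 w9=1 w7=0 w4=1 w1=1 w3=0 w2=1 clk=1 w6=0 w8=1 w0=0
t7.Δ0 w9=1 w7=0 w4=1 w1=1 w3=0 w2=1 clk=1 w6=0 w8=1 w0=0
t7.Δ1 w9=1 w7=0 w4=1 w1=1 w3=0 w2=1 clk=0 w6=0 w8=1 w0=0
t8.Δ0 w9=1 w7=0 w4=1 w1=1 w3=0 w2=1 clk=0 w6=0 w8=1 w0=0
t8.Δ1 w9=1 w7=0 w4=1 w1=1 w3=0 w2=1 clk=1 w6=0 w8=1 w0=0
t8.Δ2 w9=1 w7=0 w4=0 w1=0 w3=0 w2=1 clk=1 w6=1 w8=1 w0=0
t8.Δ3 w9=1 w7=0 w4=0 w1=0 w3=1 w2=0 clk=1 w6=1 w8=1 w0=0
t8.Δ4 w9=1 w7=0 w4=0 w1=0 w3=0 w2=0 clk=1 w6=1 w8=1 w0=0
t9.Δ0 w9=1 w7=0 w4=0 w1=0 w3=0 w2=0 clk=1 w6=1 w8=1 w0=0
t9.Δ1 w9=0 w7=0 w4=0 w1=0 w3=0 w2=0 clk=0 w6=1 w8=1 w0=0
t9.Δ2 w9=0 w7=0 w4=0 w1=0 w3=0 w2=1 clk=0 w6=1 w8=1 w0=0
t9.Δ3 w9=0 w7=0 w4=0 w1=0 w3=1 w2=1 clk=0 w6=1 w8=1 w0=0
t10.Δ0 w9=0 w7=0 w4=0 w1=0 w3=1 w2=1 clk=0 w6=1 w8=1 w0=0
t10.Δ1 w9=1 w7=0 w4=0 w1=0 w3=1 w2=1 clk=1 w6=1 w8=1 w0=0
t10.Δ2 w9=1 w7=0 w4=1 w1=0 w3=1 w2=0 clk=1 w6=1 w8=1 w0=0
t10.Δ3 w9=1 w7=1 w4=1 w1=0 w3=0 w2=1 clk=1 w6=1 w8=1 w0=0
t10.Δ4 w9=1 w7=1 w4=1 w1=0 w3=1 w2=1 clk=1 w6=1 w8=1 w0=0
t11.Δ0 w9=1 w7=1 w4=1 w1=0 w3=1 w2=1 clk=1 w6=1 w8=1 w0=0
t11.Δ1 w9=0 w7=1 w4=1 w1=0 w3=1 w2=1 clk=0 w6=1 w8=1 w0=0
t11.Δ2 w9=0 w7=1 w4=1 w1=0 w3=1 w2=0 clk=0 w6=1 w8=1 w0=0
t11.Δ3 w9=0 w7=1 w4=1 w1=0 w3=0 w2=0 clk=0 w6=1 w8=1 w0=0
t12.Δ0 w9=0 w7=1 w4=1 w1=0 w3=0 w2=0 clk=0 w6=1 w8=1 w0=0
t12.Δ1 w9=1 w7=1 w4=1 w1=0 w3=0 w2=0 clk=1 w6=1 w8=1 w0=0
t12.Δ2 w9=1 w7=1 w4=0 w1=1 w3=0 w2=1 clk=1 w6=1 w8=1 w0=0
t12.Δ3 w9=1 w7=1 w4=0 w1=1 w3=0 w2=0 clk=1 w6=1 w8=1 w0=0
t12.Δ4 w9=1 w7=1 w4=0 w1=1 w3=1 w2=0 clk=1 w6=1 w8=1 w0=0
t13.Δ0 w9=1 w7=1 w4=0 w1=1 w3=1 w2=0 clk=1 w6=1 w8=1 w0=0
t13.Δ1 w9=0 w7=1 w4=0 w1=1 w3=1 w2=0 clk=0 w6=1 w8=1 w0=0
t13.Δ2 w9=0 w7=1 w4=0 w1=1 w3=1 w2=1 clk=0 w6=1 w8=1 w0=0
t13.Δ3 w9=0 w7=1 w4=0 w1=1 w3=0 w2=1 clk=0 w6=1 w8=1 w0=0
t14.Δ0 w9=0 w7=1 w4=0 w1=1 w3=0 w2=1 clk=0 w6=1 w8=1 w0=0
t14.Δ1 w9=1 w7=1 w4=0 w1=1 w3=0 w2=1 clk=1 w6=1 w8=1 w0=0
t14.Δ2 w9=1 w7=1 w4=0 w1=0 w3=0 w2=0 clk=1 w6=0 w8=1 w0=0
t14.Δ3 w9=1 w7=0 w4=0 w1=0 w3=0 w2=0 clk=1 w6=0 w8=1 w0=0
t15.Δ0 w9=1 w7=0 w4=0 w1=0 w3=0 w2=0 clk=1 w6=0 w8=1 w0=0
t15.Δ1 w9=1 w7=0 w4=0 w1=0 w3=0 w2=0 clk=0 w6=0 w8=1 w0=0
t16.Δ0 w9=1 w7=0 w4=0 w1=0 w3=0 w2=0 clk=0 w6=0 w8=1 w0=0
t16.Δ1 w9=1 w7=0 w4=0 w1=0 w3=0 w2=0 clk=1 w6=0 w8=1 w0=0
t16.Δ2 w9=1 w7=0 w4=0 w1=1 w3=0 w2=0 clk=1 w6=0 w8=1 w0=0
t16.Δ3 w9=1 w7=1 w4=0 w1=1 w3=1 w2=0 clk=1 w6=0 w8=1 w0=0
t17.Δ0 w9=1 w7=1 w4=0 w1=1 w3=1 w2=0 clk=1 w6=0 w8=1 w0=0
t17.Δ1 w9=1 w7=1 w4=0 w1=1 w3=1 w2=0 clk=0 w6=0 w8=1 w0=0
t18.Δ0 w9=1 w7=1 w4=0 w1=1 w3=1 w2=0 clk=0 w6=0 w8=1 w0=0
t18.Δ1 w9=1 w7=1 w4=0 w1=1 w3=1 w2=0 clk=1 w6=0 w8=1 w0=0
t18.Δ2 w9=1 w7=1 w4=1 w1=1 w3=1 w2=0 clk=1 w6=1 w8=1 w0=0
t18.Δ3 w9=1 w7=0 w4=1 w1=1 w3=1 w2=1 clk=1 w6=1 w8=1 w0=0
t18.Δ4 w9=1 w7=0 w4=1 w1=1 w3=0 w2=1 clk=1 w6=1 w8=1 w0=0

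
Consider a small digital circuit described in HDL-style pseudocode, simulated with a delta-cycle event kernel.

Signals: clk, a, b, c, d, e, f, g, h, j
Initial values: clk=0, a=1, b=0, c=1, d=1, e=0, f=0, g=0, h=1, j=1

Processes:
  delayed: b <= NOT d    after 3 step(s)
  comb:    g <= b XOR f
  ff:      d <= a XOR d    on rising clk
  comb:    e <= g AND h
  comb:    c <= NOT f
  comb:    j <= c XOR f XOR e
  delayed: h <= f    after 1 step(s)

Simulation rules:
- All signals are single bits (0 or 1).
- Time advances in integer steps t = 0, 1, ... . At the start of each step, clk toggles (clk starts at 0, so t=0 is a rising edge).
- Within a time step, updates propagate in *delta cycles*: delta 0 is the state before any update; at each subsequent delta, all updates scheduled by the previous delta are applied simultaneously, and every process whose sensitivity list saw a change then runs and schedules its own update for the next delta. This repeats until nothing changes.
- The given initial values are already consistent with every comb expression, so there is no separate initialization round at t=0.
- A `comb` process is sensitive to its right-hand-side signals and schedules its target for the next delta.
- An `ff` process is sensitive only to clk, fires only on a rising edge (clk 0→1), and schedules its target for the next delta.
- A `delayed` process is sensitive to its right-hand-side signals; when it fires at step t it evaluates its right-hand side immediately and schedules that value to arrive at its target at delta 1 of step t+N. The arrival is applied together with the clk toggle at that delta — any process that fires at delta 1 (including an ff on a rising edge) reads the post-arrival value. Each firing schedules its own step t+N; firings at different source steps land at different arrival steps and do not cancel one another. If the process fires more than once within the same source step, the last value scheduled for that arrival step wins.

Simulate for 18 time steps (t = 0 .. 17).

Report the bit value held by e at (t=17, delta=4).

0

t0.Δ0 e=0 h=1 b=0 g=0 a=1 j=1 clk=0 c=1 d=1 f=0
t0.Δ1 e=0 h=1 b=0 g=0 a=1 j=1 clk=1 c=1 d=1 f=0
t0.Δ2 e=0 h=1 b=0 g=0 a=1 j=1 clk=1 c=1 d=0 f=0
t1.Δ0 e=0 h=1 b=0 g=0 a=1 j=1 clk=1 c=1 d=0 f=0
t1.Δ1 e=0 h=1 b=0 g=0 a=1 j=1 clk=0 c=1 d=0 f=0
t2.Δ0 e=0 h=1 b=0 g=0 a=1 j=1 clk=0 c=1 d=0 f=0
t2.Δ1 e=0 h=1 b=0 g=0 a=1 j=1 clk=1 c=1 d=0 f=0
t2.Δ2 e=0 h=1 b=0 g=0 a=1 j=1 clk=1 c=1 d=1 f=0
t3.Δ0 e=0 h=1 b=0 g=0 a=1 j=1 clk=1 c=1 d=1 f=0
t3.Δ1 e=0 h=1 b=1 g=0 a=1 j=1 clk=0 c=1 d=1 f=0
t3.Δ2 e=0 h=1 b=1 g=1 a=1 j=1 clk=0 c=1 d=1 f=0
t3.Δ3 e=1 h=1 b=1 g=1 a=1 j=1 clk=0 c=1 d=1 f=0
t3.Δ4 e=1 h=1 b=1 g=1 a=1 j=0 clk=0 c=1 d=1 f=0
t4.Δ0 e=1 h=1 b=1 g=1 a=1 j=0 clk=0 c=1 d=1 f=0
t4.Δ1 e=1 h=1 b=1 g=1 a=1 j=0 clk=1 c=1 d=1 f=0
t4.Δ2 e=1 h=1 b=1 g=1 a=1 j=0 clk=1 c=1 d=0 f=0
t5.Δ0 e=1 h=1 b=1 g=1 a=1 j=0 clk=1 c=1 d=0 f=0
t5.Δ1 e=1 h=1 b=0 g=1 a=1 j=0 clk=0 c=1 d=0 f=0
t5.Δ2 e=1 h=1 b=0 g=0 a=1 j=0 clk=0 c=1 d=0 f=0
t5.Δ3 e=0 h=1 b=0 g=0 a=1 j=0 clk=0 c=1 d=0 f=0
t5.Δ4 e=0 h=1 b=0 g=0 a=1 j=1 clk=0 c=1 d=0 f=0
t6.Δ0 e=0 h=1 b=0 g=0 a=1 j=1 clk=0 c=1 d=0 f=0
t6.Δ1 e=0 h=1 b=0 g=0 a=1 j=1 clk=1 c=1 d=0 f=0
t6.Δ2 e=0 h=1 b=0 g=0 a=1 j=1 clk=1 c=1 d=1 f=0
t7.Δ0 e=0 h=1 b=0 g=0 a=1 j=1 clk=1 c=1 d=1 f=0
t7.Δ1 e=0 h=1 b=1 g=0 a=1 j=1 clk=0 c=1 d=1 f=0
t7.Δ2 e=0 h=1 b=1 g=1 a=1 j=1 clk=0 c=1 d=1 f=0
t7.Δ3 e=1 h=1 b=1 g=1 a=1 j=1 clk=0 c=1 d=1 f=0
t7.Δ4 e=1 h=1 b=1 g=1 a=1 j=0 clk=0 c=1 d=1 f=0
t8.Δ0 e=1 h=1 b=1 g=1 a=1 j=0 clk=0 c=1 d=1 f=0
t8.Δ1 e=1 h=1 b=1 g=1 a=1 j=0 clk=1 c=1 d=1 f=0
t8.Δ2 e=1 h=1 b=1 g=1 a=1 j=0 clk=1 c=1 d=0 f=0
t9.Δ0 e=1 h=1 b=1 g=1 a=1 j=0 clk=1 c=1 d=0 f=0
t9.Δ1 e=1 h=1 b=0 g=1 a=1 j=0 clk=0 c=1 d=0 f=0
t9.Δ2 e=1 h=1 b=0 g=0 a=1 j=0 clk=0 c=1 d=0 f=0
t9.Δ3 e=0 h=1 b=0 g=0 a=1 j=0 clk=0 c=1 d=0 f=0
t9.Δ4 e=0 h=1 b=0 g=0 a=1 j=1 clk=0 c=1 d=0 f=0
t10.Δ0 e=0 h=1 b=0 g=0 a=1 j=1 clk=0 c=1 d=0 f=0
t10.Δ1 e=0 h=1 b=0 g=0 a=1 j=1 clk=1 c=1 d=0 f=0
t10.Δ2 e=0 h=1 b=0 g=0 a=1 j=1 clk=1 c=1 d=1 f=0
t11.Δ0 e=0 h=1 b=0 g=0 a=1 j=1 clk=1 c=1 d=1 f=0
t11.Δ1 e=0 h=1 b=1 g=0 a=1 j=1 clk=0 c=1 d=1 f=0
t11.Δ2 e=0 h=1 b=1 g=1 a=1 j=1 clk=0 c=1 d=1 f=0
t11.Δ3 e=1 h=1 b=1 g=1 a=1 j=1 clk=0 c=1 d=1 f=0
t11.Δ4 e=1 h=1 b=1 g=1 a=1 j=0 clk=0 c=1 d=1 f=0
t12.Δ0 e=1 h=1 b=1 g=1 a=1 j=0 clk=0 c=1 d=1 f=0
t12.Δ1 e=1 h=1 b=1 g=1 a=1 j=0 clk=1 c=1 d=1 f=0
t12.Δ2 e=1 h=1 b=1 g=1 a=1 j=0 clk=1 c=1 d=0 f=0
t13.Δ0 e=1 h=1 b=1 g=1 a=1 j=0 clk=1 c=1 d=0 f=0
t13.Δ1 e=1 h=1 b=0 g=1 a=1 j=0 clk=0 c=1 d=0 f=0
t13.Δ2 e=1 h=1 b=0 g=0 a=1 j=0 clk=0 c=1 d=0 f=0
t13.Δ3 e=0 h=1 b=0 g=0 a=1 j=0 clk=0 c=1 d=0 f=0
t13.Δ4 e=0 h=1 b=0 g=0 a=1 j=1 clk=0 c=1 d=0 f=0
t14.Δ0 e=0 h=1 b=0 g=0 a=1 j=1 clk=0 c=1 d=0 f=0
t14.Δ1 e=0 h=1 b=0 g=0 a=1 j=1 clk=1 c=1 d=0 f=0
t14.Δ2 e=0 h=1 b=0 g=0 a=1 j=1 clk=1 c=1 d=1 f=0
t15.Δ0 e=0 h=1 b=0 g=0 a=1 j=1 clk=1 c=1 d=1 f=0
t15.Δ1 e=0 h=1 b=1 g=0 a=1 j=1 clk=0 c=1 d=1 f=0
t15.Δ2 e=0 h=1 b=1 g=1 a=1 j=1 clk=0 c=1 d=1 f=0
t15.Δ3 e=1 h=1 b=1 g=1 a=1 j=1 clk=0 c=1 d=1 f=0
t15.Δ4 e=1 h=1 b=1 g=1 a=1 j=0 clk=0 c=1 d=1 f=0
t16.Δ0 e=1 h=1 b=1 g=1 a=1 j=0 clk=0 c=1 d=1 f=0
t16.Δ1 e=1 h=1 b=1 g=1 a=1 j=0 clk=1 c=1 d=1 f=0
t16.Δ2 e=1 h=1 b=1 g=1 a=1 j=0 clk=1 c=1 d=0 f=0
t17.Δ0 e=1 h=1 b=1 g=1 a=1 j=0 clk=1 c=1 d=0 f=0
t17.Δ1 e=1 h=1 b=0 g=1 a=1 j=0 clk=0 c=1 d=0 f=0
t17.Δ2 e=1 h=1 b=0 g=0 a=1 j=0 clk=0 c=1 d=0 f=0
t17.Δ3 e=0 h=1 b=0 g=0 a=1 j=0 clk=0 c=1 d=0 f=0
t17.Δ4 e=0 h=1 b=0 g=0 a=1 j=1 clk=0 c=1 d=0 f=0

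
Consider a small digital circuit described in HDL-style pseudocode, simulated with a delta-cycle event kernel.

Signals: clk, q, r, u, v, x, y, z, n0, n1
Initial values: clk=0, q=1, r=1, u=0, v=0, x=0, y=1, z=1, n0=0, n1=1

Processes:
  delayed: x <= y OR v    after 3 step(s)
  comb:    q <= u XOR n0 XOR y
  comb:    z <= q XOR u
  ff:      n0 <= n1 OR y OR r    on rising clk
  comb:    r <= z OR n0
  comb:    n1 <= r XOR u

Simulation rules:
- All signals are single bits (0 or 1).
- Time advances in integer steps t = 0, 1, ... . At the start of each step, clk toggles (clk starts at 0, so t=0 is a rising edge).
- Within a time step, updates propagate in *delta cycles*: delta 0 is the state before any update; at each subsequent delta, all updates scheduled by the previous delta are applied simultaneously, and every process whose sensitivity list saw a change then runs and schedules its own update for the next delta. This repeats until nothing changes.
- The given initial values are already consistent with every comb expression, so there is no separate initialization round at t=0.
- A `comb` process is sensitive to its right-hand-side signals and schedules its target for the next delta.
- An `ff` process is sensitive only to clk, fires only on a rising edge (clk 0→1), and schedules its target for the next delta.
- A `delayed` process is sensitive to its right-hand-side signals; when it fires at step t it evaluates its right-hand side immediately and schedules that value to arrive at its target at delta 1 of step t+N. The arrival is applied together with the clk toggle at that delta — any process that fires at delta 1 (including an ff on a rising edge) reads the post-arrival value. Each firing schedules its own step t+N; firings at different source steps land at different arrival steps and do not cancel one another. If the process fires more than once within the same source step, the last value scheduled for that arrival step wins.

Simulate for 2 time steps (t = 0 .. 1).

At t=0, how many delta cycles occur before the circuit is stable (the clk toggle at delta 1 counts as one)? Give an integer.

4

t0.Δ0 q=1 clk=0 z=1 x=0 n1=1 u=0 y=1 v=0 r=1 n0=0
t0.Δ1 q=1 clk=1 z=1 x=0 n1=1 u=0 y=1 v=0 r=1 n0=0
t0.Δ2 q=1 clk=1 z=1 x=0 n1=1 u=0 y=1 v=0 r=1 n0=1
t0.Δ3 q=0 clk=1 z=1 x=0 n1=1 u=0 y=1 v=0 r=1 n0=1
t0.Δ4 q=0 clk=1 z=0 x=0 n1=1 u=0 y=1 v=0 r=1 n0=1
t1.Δ0 q=0 clk=1 z=0 x=0 n1=1 u=0 y=1 v=0 r=1 n0=1
t1.Δ1 q=0 clk=0 z=0 x=0 n1=1 u=0 y=1 v=0 r=1 n0=1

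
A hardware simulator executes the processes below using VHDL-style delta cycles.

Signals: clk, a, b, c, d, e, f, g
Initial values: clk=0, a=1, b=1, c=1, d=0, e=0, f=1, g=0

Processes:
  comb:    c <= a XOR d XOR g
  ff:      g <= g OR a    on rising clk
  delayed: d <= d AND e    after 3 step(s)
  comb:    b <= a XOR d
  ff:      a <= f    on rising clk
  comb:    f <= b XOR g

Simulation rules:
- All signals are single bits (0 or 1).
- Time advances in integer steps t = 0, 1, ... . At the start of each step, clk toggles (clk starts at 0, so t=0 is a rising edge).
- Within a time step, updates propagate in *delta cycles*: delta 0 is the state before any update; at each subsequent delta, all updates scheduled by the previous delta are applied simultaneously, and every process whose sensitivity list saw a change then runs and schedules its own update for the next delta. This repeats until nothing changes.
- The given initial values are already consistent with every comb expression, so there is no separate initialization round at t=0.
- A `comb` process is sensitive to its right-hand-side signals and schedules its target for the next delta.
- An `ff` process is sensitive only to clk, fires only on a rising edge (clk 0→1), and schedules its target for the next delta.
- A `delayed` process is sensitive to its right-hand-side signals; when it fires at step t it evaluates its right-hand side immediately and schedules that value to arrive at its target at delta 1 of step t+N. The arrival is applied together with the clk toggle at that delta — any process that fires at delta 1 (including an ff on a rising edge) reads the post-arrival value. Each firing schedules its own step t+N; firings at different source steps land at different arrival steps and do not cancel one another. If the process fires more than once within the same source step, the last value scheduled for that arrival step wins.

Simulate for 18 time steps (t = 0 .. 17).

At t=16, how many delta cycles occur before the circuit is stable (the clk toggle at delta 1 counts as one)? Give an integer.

t=0 Δ0: e=0 c=1 a=1 clk=0 g=0 b=1 f=1 d=0
  Δ1: clk:0→1
  Δ2: g:0→1
  Δ3: c:1→0, f:1→0
  (3Δ to stable)
t=1 Δ0: e=0 c=0 a=1 clk=1 g=1 b=1 f=0 d=0
  Δ1: clk:1→0
  (1Δ to stable)
t=2 Δ0: e=0 c=0 a=1 clk=0 g=1 b=1 f=0 d=0
  Δ1: clk:0→1
  Δ2: a:1→0
  Δ3: c:0→1, b:1→0
  Δ4: f:0→1
  (4Δ to stable)
t=3 Δ0: e=0 c=1 a=0 clk=1 g=1 b=0 f=1 d=0
  Δ1: clk:1→0
  (1Δ to stable)
t=4 Δ0: e=0 c=1 a=0 clk=0 g=1 b=0 f=1 d=0
  Δ1: clk:0→1
  Δ2: a:0→1
  Δ3: c:1→0, b:0→1
  Δ4: f:1→0
  (4Δ to stable)
t=5 Δ0: e=0 c=0 a=1 clk=1 g=1 b=1 f=0 d=0
  Δ1: clk:1→0
  (1Δ to stable)
t=6 Δ0: e=0 c=0 a=1 clk=0 g=1 b=1 f=0 d=0
  Δ1: clk:0→1
  Δ2: a:1→0
  Δ3: c:0→1, b:1→0
  Δ4: f:0→1
  (4Δ to stable)
t=7 Δ0: e=0 c=1 a=0 clk=1 g=1 b=0 f=1 d=0
  Δ1: clk:1→0
  (1Δ to stable)
t=8 Δ0: e=0 c=1 a=0 clk=0 g=1 b=0 f=1 d=0
  Δ1: clk:0→1
  Δ2: a:0→1
  Δ3: c:1→0, b:0→1
  Δ4: f:1→0
  (4Δ to stable)
t=9 Δ0: e=0 c=0 a=1 clk=1 g=1 b=1 f=0 d=0
  Δ1: clk:1→0
  (1Δ to stable)
t=10 Δ0: e=0 c=0 a=1 clk=0 g=1 b=1 f=0 d=0
  Δ1: clk:0→1
  Δ2: a:1→0
  Δ3: c:0→1, b:1→0
  Δ4: f:0→1
  (4Δ to stable)
t=11 Δ0: e=0 c=1 a=0 clk=1 g=1 b=0 f=1 d=0
  Δ1: clk:1→0
  (1Δ to stable)
t=12 Δ0: e=0 c=1 a=0 clk=0 g=1 b=0 f=1 d=0
  Δ1: clk:0→1
  Δ2: a:0→1
  Δ3: c:1→0, b:0→1
  Δ4: f:1→0
  (4Δ to stable)
t=13 Δ0: e=0 c=0 a=1 clk=1 g=1 b=1 f=0 d=0
  Δ1: clk:1→0
  (1Δ to stable)
t=14 Δ0: e=0 c=0 a=1 clk=0 g=1 b=1 f=0 d=0
  Δ1: clk:0→1
  Δ2: a:1→0
  Δ3: c:0→1, b:1→0
  Δ4: f:0→1
  (4Δ to stable)
t=15 Δ0: e=0 c=1 a=0 clk=1 g=1 b=0 f=1 d=0
  Δ1: clk:1→0
  (1Δ to stable)
t=16 Δ0: e=0 c=1 a=0 clk=0 g=1 b=0 f=1 d=0
  Δ1: clk:0→1
  Δ2: a:0→1
  Δ3: c:1→0, b:0→1
  Δ4: f:1→0
  (4Δ to stable)
t=17 Δ0: e=0 c=0 a=1 clk=1 g=1 b=1 f=0 d=0
  Δ1: clk:1→0
  (1Δ to stable)

4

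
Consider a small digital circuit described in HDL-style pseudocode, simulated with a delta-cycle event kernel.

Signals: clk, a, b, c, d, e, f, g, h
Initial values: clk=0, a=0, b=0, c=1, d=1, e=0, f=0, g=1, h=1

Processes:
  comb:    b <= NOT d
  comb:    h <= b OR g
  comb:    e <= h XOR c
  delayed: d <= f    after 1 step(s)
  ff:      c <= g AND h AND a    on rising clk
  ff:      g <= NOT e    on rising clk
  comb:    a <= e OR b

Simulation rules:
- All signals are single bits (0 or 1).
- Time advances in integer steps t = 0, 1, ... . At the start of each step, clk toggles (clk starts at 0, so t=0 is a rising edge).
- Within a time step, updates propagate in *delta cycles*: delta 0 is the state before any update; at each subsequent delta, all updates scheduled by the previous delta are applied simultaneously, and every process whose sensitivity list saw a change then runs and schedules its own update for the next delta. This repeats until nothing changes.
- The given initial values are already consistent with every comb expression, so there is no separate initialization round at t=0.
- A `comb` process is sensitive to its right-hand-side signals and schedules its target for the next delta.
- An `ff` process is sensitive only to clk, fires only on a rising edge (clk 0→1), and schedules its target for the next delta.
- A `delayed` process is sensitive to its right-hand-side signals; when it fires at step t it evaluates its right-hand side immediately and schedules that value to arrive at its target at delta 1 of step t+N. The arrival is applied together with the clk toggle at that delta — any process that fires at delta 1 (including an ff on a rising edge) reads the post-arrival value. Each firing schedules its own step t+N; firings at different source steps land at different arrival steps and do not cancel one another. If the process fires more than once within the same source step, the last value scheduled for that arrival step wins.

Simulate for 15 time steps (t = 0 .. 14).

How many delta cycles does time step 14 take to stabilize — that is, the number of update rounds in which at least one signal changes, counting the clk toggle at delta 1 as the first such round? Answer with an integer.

[bits: c,clk,b,d,h,f,e,g,a]
t=0: Δ0=100110010 Δ1=110110010 Δ2=010110010 Δ3=010110110 Δ4=010110111 | 4Δ
t=1: Δ0=010110111 Δ1=000110111 | 1Δ
t=2: Δ0=000110111 Δ1=010110111 Δ2=110110101 Δ3=110100001 Δ4=110100100 Δ5=110100101 | 5Δ
t=3: Δ0=110100101 Δ1=100100101 | 1Δ
t=4: Δ0=100100101 Δ1=110100101 Δ2=010100101 Δ3=010100001 Δ4=010100000 | 4Δ
t=5: Δ0=010100000 Δ1=000100000 | 1Δ
t=6: Δ0=000100000 Δ1=010100000 Δ2=010100010 Δ3=010110010 Δ4=010110110 Δ5=010110111 | 5Δ
t=7: Δ0=010110111 Δ1=000110111 | 1Δ
t=8: Δ0=000110111 Δ1=010110111 Δ2=110110101 Δ3=110100001 Δ4=110100100 Δ5=110100101 | 5Δ
t=9: Δ0=110100101 Δ1=100100101 | 1Δ
t=10: Δ0=100100101 Δ1=110100101 Δ2=010100101 Δ3=010100001 Δ4=010100000 | 4Δ
t=11: Δ0=010100000 Δ1=000100000 | 1Δ
t=12: Δ0=000100000 Δ1=010100000 Δ2=010100010 Δ3=010110010 Δ4=010110110 Δ5=010110111 | 5Δ
t=13: Δ0=010110111 Δ1=000110111 | 1Δ
t=14: Δ0=000110111 Δ1=010110111 Δ2=110110101 Δ3=110100001 Δ4=110100100 Δ5=110100101 | 5Δ

5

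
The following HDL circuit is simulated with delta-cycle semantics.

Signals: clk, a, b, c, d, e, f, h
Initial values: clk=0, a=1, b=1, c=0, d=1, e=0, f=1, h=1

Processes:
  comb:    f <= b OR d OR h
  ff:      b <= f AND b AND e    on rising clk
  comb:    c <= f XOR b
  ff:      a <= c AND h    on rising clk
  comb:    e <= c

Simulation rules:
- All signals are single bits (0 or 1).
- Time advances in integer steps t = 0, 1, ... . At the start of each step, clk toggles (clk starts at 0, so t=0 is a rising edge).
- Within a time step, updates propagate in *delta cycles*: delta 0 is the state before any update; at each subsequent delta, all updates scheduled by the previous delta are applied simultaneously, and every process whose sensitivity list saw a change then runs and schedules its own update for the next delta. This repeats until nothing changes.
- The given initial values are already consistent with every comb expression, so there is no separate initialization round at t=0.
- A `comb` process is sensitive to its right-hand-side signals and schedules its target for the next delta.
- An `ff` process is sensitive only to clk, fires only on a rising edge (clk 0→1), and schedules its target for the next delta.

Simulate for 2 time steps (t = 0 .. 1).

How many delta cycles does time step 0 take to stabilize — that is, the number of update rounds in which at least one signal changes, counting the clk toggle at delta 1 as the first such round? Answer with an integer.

t=0 Δ0: d=1 h=1 f=1 b=1 clk=0 a=1 e=0 c=0
  Δ1: clk:0→1
  Δ2: b:1→0, a:1→0
  Δ3: c:0→1
  Δ4: e:0→1
  (4Δ to stable)
t=1 Δ0: d=1 h=1 f=1 b=0 clk=1 a=0 e=1 c=1
  Δ1: clk:1→0
  (1Δ to stable)

4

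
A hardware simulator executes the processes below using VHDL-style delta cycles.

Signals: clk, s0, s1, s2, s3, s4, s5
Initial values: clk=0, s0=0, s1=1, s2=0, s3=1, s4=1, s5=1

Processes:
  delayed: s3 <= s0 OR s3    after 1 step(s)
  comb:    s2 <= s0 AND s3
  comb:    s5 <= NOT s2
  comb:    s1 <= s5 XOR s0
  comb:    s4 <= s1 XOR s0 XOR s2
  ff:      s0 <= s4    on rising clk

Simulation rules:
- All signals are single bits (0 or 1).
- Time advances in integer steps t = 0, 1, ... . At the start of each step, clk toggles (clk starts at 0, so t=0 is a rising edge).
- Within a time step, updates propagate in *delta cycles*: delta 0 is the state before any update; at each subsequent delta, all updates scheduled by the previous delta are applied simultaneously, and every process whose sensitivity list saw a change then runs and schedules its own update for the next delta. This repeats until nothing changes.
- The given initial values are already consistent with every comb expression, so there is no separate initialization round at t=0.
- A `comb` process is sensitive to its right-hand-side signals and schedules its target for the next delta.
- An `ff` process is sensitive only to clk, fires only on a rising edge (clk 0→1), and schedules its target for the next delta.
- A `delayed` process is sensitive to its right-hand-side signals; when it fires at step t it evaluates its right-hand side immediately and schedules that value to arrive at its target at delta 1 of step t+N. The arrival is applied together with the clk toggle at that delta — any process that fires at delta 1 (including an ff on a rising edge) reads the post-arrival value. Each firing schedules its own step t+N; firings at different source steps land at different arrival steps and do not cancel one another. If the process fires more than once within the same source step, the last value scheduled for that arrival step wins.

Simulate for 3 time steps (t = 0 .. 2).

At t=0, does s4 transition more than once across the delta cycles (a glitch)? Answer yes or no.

[bits: s5,s4,s2,clk,s1,s3,s0]
t=0: Δ0=1100110 Δ1=1101110 Δ2=1101111 Δ3=1011011 Δ4=0011011 Δ5=0011111 Δ6=0111111 | 6Δ
t=1: Δ0=0111111 Δ1=0110111 | 1Δ
t=2: Δ0=0110111 Δ1=0111111 | 1Δ

yes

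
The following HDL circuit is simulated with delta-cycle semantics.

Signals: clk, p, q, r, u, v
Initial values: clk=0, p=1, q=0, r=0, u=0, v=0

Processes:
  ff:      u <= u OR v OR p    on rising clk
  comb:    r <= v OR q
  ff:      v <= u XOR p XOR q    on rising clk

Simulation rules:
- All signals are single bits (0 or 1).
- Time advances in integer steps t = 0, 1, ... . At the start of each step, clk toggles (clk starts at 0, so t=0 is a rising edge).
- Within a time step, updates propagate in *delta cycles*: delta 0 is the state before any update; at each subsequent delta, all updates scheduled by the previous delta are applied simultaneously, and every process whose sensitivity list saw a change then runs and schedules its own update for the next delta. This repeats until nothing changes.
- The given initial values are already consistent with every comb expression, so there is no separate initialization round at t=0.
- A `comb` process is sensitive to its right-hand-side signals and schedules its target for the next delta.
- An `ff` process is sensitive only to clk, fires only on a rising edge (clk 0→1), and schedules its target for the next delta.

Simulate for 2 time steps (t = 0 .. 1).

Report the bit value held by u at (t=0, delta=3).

1

t0.Δ0 r=0 u=0 q=0 v=0 p=1 clk=0
t0.Δ1 r=0 u=0 q=0 v=0 p=1 clk=1
t0.Δ2 r=0 u=1 q=0 v=1 p=1 clk=1
t0.Δ3 r=1 u=1 q=0 v=1 p=1 clk=1
t1.Δ0 r=1 u=1 q=0 v=1 p=1 clk=1
t1.Δ1 r=1 u=1 q=0 v=1 p=1 clk=0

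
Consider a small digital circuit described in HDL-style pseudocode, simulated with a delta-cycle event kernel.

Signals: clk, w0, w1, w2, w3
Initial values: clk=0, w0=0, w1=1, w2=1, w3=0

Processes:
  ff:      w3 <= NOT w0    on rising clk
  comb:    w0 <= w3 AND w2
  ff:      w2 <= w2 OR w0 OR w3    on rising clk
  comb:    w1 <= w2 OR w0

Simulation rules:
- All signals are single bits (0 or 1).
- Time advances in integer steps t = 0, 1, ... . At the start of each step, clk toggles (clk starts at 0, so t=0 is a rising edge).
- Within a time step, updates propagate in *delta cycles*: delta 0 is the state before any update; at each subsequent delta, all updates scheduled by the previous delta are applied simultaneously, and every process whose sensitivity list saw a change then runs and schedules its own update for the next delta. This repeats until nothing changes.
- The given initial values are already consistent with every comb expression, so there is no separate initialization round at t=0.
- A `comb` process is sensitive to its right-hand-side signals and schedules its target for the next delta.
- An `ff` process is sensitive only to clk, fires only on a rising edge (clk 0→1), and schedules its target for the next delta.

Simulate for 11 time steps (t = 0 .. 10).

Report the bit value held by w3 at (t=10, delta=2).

0

[bits: w3,w0,w1,clk,w2]
t=0: Δ0=00101 Δ1=00111 Δ2=10111 Δ3=11111 | 3Δ
t=1: Δ0=11111 Δ1=11101 | 1Δ
t=2: Δ0=11101 Δ1=11111 Δ2=01111 Δ3=00111 | 3Δ
t=3: Δ0=00111 Δ1=00101 | 1Δ
t=4: Δ0=00101 Δ1=00111 Δ2=10111 Δ3=11111 | 3Δ
t=5: Δ0=11111 Δ1=11101 | 1Δ
t=6: Δ0=11101 Δ1=11111 Δ2=01111 Δ3=00111 | 3Δ
t=7: Δ0=00111 Δ1=00101 | 1Δ
t=8: Δ0=00101 Δ1=00111 Δ2=10111 Δ3=11111 | 3Δ
t=9: Δ0=11111 Δ1=11101 | 1Δ
t=10: Δ0=11101 Δ1=11111 Δ2=01111 Δ3=00111 | 3Δ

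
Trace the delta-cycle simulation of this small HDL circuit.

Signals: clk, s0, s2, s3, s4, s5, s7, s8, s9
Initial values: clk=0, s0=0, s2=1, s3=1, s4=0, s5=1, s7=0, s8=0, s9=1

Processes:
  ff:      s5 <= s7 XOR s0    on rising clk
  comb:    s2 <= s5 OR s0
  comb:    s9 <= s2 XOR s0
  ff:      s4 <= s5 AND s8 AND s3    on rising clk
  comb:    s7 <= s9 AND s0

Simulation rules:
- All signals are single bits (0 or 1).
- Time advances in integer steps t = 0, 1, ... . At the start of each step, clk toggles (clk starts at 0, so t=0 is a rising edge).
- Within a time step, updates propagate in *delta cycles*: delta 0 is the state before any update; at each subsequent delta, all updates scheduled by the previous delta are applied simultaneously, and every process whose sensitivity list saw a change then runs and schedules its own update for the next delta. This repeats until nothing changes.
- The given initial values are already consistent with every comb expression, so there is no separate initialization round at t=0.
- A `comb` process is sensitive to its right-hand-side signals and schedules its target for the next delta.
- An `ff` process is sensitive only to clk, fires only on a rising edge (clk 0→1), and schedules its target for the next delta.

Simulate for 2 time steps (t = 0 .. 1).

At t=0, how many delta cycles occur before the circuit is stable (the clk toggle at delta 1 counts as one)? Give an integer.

[bits: s9,s0,s8,s2,s3,s5,clk,s4,s7]
t=0: Δ0=100111000 Δ1=100111100 Δ2=100110100 Δ3=100010100 Δ4=000010100 | 4Δ
t=1: Δ0=000010100 Δ1=000010000 | 1Δ

4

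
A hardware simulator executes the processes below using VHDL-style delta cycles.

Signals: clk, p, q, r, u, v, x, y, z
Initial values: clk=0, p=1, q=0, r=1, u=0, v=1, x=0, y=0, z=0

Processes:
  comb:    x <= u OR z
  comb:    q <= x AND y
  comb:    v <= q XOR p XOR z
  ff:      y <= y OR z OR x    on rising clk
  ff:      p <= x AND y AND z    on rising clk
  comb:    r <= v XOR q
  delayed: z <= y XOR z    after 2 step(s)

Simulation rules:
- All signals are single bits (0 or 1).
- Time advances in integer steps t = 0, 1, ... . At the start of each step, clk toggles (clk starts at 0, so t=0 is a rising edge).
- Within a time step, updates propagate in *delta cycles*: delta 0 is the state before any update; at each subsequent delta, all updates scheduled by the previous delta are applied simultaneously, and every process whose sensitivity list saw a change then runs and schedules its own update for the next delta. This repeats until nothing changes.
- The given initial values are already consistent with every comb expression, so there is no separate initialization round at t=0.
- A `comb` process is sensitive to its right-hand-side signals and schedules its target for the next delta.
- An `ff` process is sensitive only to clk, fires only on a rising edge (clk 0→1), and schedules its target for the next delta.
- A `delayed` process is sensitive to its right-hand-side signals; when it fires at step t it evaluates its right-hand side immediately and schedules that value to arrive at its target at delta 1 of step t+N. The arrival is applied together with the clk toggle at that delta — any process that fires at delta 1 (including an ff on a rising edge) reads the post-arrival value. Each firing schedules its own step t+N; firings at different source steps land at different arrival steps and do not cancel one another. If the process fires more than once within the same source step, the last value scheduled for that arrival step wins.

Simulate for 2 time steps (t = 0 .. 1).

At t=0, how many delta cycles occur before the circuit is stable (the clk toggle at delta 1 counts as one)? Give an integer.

[bits: z,x,q,clk,r,p,u,y,v]
t=0: Δ0=000011001 Δ1=000111001 Δ2=000110001 Δ3=000110000 Δ4=000100000 | 4Δ
t=1: Δ0=000100000 Δ1=000000000 | 1Δ

4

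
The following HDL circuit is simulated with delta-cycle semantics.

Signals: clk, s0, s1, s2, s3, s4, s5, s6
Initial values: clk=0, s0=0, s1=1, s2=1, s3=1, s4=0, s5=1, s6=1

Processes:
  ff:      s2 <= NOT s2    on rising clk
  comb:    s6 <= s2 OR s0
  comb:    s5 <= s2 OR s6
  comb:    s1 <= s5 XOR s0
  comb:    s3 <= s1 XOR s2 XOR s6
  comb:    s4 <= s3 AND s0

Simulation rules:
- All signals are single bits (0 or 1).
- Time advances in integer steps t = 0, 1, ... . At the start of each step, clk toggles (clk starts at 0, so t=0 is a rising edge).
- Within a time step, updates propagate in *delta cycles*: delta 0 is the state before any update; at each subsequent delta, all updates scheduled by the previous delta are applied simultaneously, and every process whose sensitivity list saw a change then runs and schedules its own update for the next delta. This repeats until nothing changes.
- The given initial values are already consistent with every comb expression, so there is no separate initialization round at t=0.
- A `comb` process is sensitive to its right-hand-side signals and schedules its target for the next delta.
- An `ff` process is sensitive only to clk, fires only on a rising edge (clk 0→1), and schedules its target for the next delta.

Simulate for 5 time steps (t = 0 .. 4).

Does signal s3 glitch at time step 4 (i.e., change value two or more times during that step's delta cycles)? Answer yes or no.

yes

t=0 Δ0: s5=1 s0=0 s3=1 s4=0 clk=0 s6=1 s2=1 s1=1
  Δ1: clk:0→1
  Δ2: s2:1→0
  Δ3: s3:1→0, s6:1→0
  Δ4: s5:1→0, s3:0→1
  Δ5: s1:1→0
  Δ6: s3:1→0
  (6Δ to stable)
t=1 Δ0: s5=0 s0=0 s3=0 s4=0 clk=1 s6=0 s2=0 s1=0
  Δ1: clk:1→0
  (1Δ to stable)
t=2 Δ0: s5=0 s0=0 s3=0 s4=0 clk=0 s6=0 s2=0 s1=0
  Δ1: clk:0→1
  Δ2: s2:0→1
  Δ3: s5:0→1, s3:0→1, s6:0→1
  Δ4: s3:1→0, s1:0→1
  Δ5: s3:0→1
  (5Δ to stable)
t=3 Δ0: s5=1 s0=0 s3=1 s4=0 clk=1 s6=1 s2=1 s1=1
  Δ1: clk:1→0
  (1Δ to stable)
t=4 Δ0: s5=1 s0=0 s3=1 s4=0 clk=0 s6=1 s2=1 s1=1
  Δ1: clk:0→1
  Δ2: s2:1→0
  Δ3: s3:1→0, s6:1→0
  Δ4: s5:1→0, s3:0→1
  Δ5: s1:1→0
  Δ6: s3:1→0
  (6Δ to stable)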